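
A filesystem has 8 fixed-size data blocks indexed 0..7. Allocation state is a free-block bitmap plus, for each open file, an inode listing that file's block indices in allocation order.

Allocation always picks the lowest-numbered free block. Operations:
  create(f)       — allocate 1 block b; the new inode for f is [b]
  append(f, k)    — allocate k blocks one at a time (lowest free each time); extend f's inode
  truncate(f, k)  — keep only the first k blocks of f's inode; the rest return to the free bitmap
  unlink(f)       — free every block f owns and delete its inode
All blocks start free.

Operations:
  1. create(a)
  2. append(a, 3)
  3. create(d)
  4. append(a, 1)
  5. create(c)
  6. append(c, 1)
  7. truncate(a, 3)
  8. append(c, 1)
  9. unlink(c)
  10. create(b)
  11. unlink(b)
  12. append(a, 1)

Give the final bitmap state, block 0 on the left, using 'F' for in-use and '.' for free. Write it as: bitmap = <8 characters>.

bitmap = FFFFF...

[1] create(a) — a=0 (map F.......)
[2] append(a, 3) — a=0,1,2,3 (map FFFF....)
[3] create(d) — a=0,1,2,3 d=4 (map FFFFF...)
[4] append(a, 1) — a=0,1,2,3,5 d=4 (map FFFFFF..)
[5] create(c) — a=0,1,2,3,5 c=6 d=4 (map FFFFFFF.)
[6] append(c, 1) — a=0,1,2,3,5 c=6,7 d=4 (map FFFFFFFF)
[7] truncate(a, 3) — a=0,1,2 c=6,7 d=4 (map FFF.F.FF)
[8] append(c, 1) — a=0,1,2 c=6,7,3 d=4 (map FFFFF.FF)
[9] unlink(c) — a=0,1,2 d=4 (map FFF.F...)
[10] create(b) — a=0,1,2 b=3 d=4 (map FFFFF...)
[11] unlink(b) — a=0,1,2 d=4 (map FFF.F...)
[12] append(a, 1) — a=0,1,2,3 d=4 (map FFFFF...)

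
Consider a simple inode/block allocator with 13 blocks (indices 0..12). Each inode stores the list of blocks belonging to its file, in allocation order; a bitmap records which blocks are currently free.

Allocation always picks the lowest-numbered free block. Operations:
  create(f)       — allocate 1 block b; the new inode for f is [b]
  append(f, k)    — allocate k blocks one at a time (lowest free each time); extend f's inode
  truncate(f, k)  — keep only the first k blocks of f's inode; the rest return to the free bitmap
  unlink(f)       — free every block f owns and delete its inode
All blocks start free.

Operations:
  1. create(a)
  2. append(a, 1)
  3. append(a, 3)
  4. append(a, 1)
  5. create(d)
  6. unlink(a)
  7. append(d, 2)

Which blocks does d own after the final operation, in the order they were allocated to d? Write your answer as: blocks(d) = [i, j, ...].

  1. create(a)  ⇒  F............  {a→[0]}
  2. append(a, 1)  ⇒  FF...........  {a→[0, 1]}
  3. append(a, 3)  ⇒  FFFFF........  {a→[0, 1, 2, 3, 4]}
  4. append(a, 1)  ⇒  FFFFFF.......  {a→[0, 1, 2, 3, 4, 5]}
  5. create(d)  ⇒  FFFFFFF......  {a→[0, 1, 2, 3, 4, 5]; d→[6]}
  6. unlink(a)  ⇒  ......F......  {d→[6]}
  7. append(d, 2)  ⇒  FF....F......  {d→[6, 0, 1]}

blocks(d) = [6, 0, 1]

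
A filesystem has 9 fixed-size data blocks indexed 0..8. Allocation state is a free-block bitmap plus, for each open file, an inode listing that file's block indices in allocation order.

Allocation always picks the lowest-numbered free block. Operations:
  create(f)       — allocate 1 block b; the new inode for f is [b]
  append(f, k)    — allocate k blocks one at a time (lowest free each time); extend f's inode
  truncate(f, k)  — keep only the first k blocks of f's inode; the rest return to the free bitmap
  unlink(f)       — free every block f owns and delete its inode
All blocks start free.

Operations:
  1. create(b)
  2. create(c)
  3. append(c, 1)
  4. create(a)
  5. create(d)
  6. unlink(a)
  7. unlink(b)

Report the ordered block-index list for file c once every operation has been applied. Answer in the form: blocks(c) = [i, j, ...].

[1] create(b) — b=0 (map F........)
[2] create(c) — b=0 c=1 (map FF.......)
[3] append(c, 1) — b=0 c=1,2 (map FFF......)
[4] create(a) — a=3 b=0 c=1,2 (map FFFF.....)
[5] create(d) — a=3 b=0 c=1,2 d=4 (map FFFFF....)
[6] unlink(a) — b=0 c=1,2 d=4 (map FFF.F....)
[7] unlink(b) — c=1,2 d=4 (map .FF.F....)

blocks(c) = [1, 2]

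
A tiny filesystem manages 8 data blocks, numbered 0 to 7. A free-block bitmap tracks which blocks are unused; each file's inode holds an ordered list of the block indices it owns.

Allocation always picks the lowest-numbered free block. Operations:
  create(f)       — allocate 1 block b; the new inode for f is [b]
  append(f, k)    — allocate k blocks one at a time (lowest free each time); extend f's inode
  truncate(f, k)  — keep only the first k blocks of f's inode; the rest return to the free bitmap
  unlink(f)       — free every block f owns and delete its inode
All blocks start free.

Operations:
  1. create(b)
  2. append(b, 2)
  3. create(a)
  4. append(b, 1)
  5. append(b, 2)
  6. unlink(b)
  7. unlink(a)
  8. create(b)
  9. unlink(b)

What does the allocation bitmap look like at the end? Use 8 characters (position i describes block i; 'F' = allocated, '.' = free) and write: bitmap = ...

[1] create(b) — b=0 (map F.......)
[2] append(b, 2) — b=0,1,2 (map FFF.....)
[3] create(a) — a=3 b=0,1,2 (map FFFF....)
[4] append(b, 1) — a=3 b=0,1,2,4 (map FFFFF...)
[5] append(b, 2) — a=3 b=0,1,2,4,5,6 (map FFFFFFF.)
[6] unlink(b) — a=3 (map ...F....)
[7] unlink(a) —  (map ........)
[8] create(b) — b=0 (map F.......)
[9] unlink(b) —  (map ........)

bitmap = ........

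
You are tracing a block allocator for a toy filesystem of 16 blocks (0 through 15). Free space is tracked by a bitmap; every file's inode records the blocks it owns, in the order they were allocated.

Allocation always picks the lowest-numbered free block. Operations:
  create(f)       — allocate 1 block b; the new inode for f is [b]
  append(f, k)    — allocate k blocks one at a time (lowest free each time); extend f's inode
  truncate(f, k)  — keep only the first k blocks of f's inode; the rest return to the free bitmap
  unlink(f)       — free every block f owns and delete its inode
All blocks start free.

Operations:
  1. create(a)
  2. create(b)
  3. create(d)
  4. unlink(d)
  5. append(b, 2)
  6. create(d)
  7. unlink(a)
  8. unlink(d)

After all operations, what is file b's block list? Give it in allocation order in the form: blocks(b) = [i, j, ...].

blocks(b) = [1, 2, 3]

[1] create(a) — a=0 (map F...............)
[2] create(b) — a=0 b=1 (map FF..............)
[3] create(d) — a=0 b=1 d=2 (map FFF.............)
[4] unlink(d) — a=0 b=1 (map FF..............)
[5] append(b, 2) — a=0 b=1,2,3 (map FFFF............)
[6] create(d) — a=0 b=1,2,3 d=4 (map FFFFF...........)
[7] unlink(a) — b=1,2,3 d=4 (map .FFFF...........)
[8] unlink(d) — b=1,2,3 (map .FFF............)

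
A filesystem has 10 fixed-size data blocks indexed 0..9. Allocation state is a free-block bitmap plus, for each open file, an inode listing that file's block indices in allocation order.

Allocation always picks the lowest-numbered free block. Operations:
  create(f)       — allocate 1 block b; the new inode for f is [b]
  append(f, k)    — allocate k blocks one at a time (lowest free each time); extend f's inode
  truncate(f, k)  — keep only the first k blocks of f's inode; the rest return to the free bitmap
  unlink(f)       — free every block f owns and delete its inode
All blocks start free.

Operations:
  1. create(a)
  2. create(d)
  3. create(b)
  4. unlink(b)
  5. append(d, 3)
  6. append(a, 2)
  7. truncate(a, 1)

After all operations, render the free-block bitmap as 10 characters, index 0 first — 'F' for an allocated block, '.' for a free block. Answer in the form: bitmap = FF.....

after create(a) → a:[0]  free=[F.........]
after create(d) → a:[0], d:[1]  free=[FF........]
after create(b) → a:[0], b:[2], d:[1]  free=[FFF.......]
after unlink(b) → a:[0], d:[1]  free=[FF........]
after append(d, 3) → a:[0], d:[1, 2, 3, 4]  free=[FFFFF.....]
after append(a, 2) → a:[0, 5, 6], d:[1, 2, 3, 4]  free=[FFFFFFF...]
after truncate(a, 1) → a:[0], d:[1, 2, 3, 4]  free=[FFFFF.....]

bitmap = FFFFF.....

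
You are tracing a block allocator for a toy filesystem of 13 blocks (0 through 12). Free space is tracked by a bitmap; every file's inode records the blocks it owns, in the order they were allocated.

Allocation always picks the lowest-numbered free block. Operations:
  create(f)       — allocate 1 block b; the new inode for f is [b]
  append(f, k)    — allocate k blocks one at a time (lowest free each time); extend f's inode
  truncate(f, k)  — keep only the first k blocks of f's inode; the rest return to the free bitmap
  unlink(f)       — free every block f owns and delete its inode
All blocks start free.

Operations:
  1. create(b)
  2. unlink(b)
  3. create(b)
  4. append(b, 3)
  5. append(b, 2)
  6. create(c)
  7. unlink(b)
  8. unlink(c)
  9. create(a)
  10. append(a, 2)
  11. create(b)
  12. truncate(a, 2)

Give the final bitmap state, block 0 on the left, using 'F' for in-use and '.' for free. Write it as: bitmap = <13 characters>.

[1] create(b) — b=0 (map F............)
[2] unlink(b) —  (map .............)
[3] create(b) — b=0 (map F............)
[4] append(b, 3) — b=0,1,2,3 (map FFFF.........)
[5] append(b, 2) — b=0,1,2,3,4,5 (map FFFFFF.......)
[6] create(c) — b=0,1,2,3,4,5 c=6 (map FFFFFFF......)
[7] unlink(b) — c=6 (map ......F......)
[8] unlink(c) —  (map .............)
[9] create(a) — a=0 (map F............)
[10] append(a, 2) — a=0,1,2 (map FFF..........)
[11] create(b) — a=0,1,2 b=3 (map FFFF.........)
[12] truncate(a, 2) — a=0,1 b=3 (map FF.F.........)

bitmap = FF.F.........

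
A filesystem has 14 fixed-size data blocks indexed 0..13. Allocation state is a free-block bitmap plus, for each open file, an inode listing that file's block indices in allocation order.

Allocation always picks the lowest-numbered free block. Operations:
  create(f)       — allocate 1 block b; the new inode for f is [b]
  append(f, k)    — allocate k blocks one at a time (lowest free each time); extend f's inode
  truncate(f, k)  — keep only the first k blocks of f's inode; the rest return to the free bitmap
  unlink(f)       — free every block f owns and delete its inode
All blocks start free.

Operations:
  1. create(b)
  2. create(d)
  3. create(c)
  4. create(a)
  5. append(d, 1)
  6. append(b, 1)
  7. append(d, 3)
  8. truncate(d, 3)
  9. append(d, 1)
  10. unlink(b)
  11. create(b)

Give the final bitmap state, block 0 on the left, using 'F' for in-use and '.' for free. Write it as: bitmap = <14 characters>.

bitmap = FFFFF.FF......

after create(b) → b:[0]  free=[F.............]
after create(d) → b:[0], d:[1]  free=[FF............]
after create(c) → b:[0], c:[2], d:[1]  free=[FFF...........]
after create(a) → a:[3], b:[0], c:[2], d:[1]  free=[FFFF..........]
after append(d, 1) → a:[3], b:[0], c:[2], d:[1, 4]  free=[FFFFF.........]
after append(b, 1) → a:[3], b:[0, 5], c:[2], d:[1, 4]  free=[FFFFFF........]
after append(d, 3) → a:[3], b:[0, 5], c:[2], d:[1, 4, 6, 7, 8]  free=[FFFFFFFFF.....]
after truncate(d, 3) → a:[3], b:[0, 5], c:[2], d:[1, 4, 6]  free=[FFFFFFF.......]
after append(d, 1) → a:[3], b:[0, 5], c:[2], d:[1, 4, 6, 7]  free=[FFFFFFFF......]
after unlink(b) → a:[3], c:[2], d:[1, 4, 6, 7]  free=[.FFFF.FF......]
after create(b) → a:[3], b:[0], c:[2], d:[1, 4, 6, 7]  free=[FFFFF.FF......]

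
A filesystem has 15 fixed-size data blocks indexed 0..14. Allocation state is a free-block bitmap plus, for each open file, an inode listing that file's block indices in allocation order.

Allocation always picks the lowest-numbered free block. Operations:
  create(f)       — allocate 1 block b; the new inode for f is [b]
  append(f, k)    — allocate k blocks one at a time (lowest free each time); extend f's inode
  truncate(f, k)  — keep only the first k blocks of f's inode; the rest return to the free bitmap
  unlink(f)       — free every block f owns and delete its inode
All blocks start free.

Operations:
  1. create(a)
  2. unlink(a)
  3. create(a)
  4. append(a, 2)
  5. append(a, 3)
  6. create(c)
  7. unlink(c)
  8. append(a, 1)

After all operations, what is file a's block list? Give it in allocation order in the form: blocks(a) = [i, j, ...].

create(a): bitmap=F.............. | a=[0]
unlink(a): bitmap=............... | 
create(a): bitmap=F.............. | a=[0]
append(a, 2): bitmap=FFF............ | a=[0, 1, 2]
append(a, 3): bitmap=FFFFFF......... | a=[0, 1, 2, 3, 4, 5]
create(c): bitmap=FFFFFFF........ | a=[0, 1, 2, 3, 4, 5] c=[6]
unlink(c): bitmap=FFFFFF......... | a=[0, 1, 2, 3, 4, 5]
append(a, 1): bitmap=FFFFFFF........ | a=[0, 1, 2, 3, 4, 5, 6]

blocks(a) = [0, 1, 2, 3, 4, 5, 6]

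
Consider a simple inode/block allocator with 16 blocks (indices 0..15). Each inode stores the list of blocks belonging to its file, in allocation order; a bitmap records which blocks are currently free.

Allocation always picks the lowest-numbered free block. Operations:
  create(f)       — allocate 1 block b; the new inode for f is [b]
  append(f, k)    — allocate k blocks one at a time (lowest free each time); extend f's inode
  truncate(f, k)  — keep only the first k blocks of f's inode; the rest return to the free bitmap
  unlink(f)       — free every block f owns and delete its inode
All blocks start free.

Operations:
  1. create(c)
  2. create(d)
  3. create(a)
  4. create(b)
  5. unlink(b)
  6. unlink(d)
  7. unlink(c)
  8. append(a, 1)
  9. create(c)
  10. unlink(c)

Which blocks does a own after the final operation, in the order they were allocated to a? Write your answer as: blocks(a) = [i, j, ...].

[1] create(c) — c=0 (map F...............)
[2] create(d) — c=0 d=1 (map FF..............)
[3] create(a) — a=2 c=0 d=1 (map FFF.............)
[4] create(b) — a=2 b=3 c=0 d=1 (map FFFF............)
[5] unlink(b) — a=2 c=0 d=1 (map FFF.............)
[6] unlink(d) — a=2 c=0 (map F.F.............)
[7] unlink(c) — a=2 (map ..F.............)
[8] append(a, 1) — a=2,0 (map F.F.............)
[9] create(c) — a=2,0 c=1 (map FFF.............)
[10] unlink(c) — a=2,0 (map F.F.............)

blocks(a) = [2, 0]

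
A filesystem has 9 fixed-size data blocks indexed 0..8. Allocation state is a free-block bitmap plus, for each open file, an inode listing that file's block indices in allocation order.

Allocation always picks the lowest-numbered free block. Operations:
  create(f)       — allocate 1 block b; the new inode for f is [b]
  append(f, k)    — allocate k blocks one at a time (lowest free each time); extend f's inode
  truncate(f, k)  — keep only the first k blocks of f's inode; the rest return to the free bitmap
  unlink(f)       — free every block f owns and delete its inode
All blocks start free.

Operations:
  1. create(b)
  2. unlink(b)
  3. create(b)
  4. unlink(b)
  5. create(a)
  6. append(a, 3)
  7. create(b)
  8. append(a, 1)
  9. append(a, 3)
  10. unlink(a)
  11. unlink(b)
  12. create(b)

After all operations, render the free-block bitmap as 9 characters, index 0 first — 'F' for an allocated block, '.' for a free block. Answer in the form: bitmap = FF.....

[1] create(b) — b=0 (map F........)
[2] unlink(b) —  (map .........)
[3] create(b) — b=0 (map F........)
[4] unlink(b) —  (map .........)
[5] create(a) — a=0 (map F........)
[6] append(a, 3) — a=0,1,2,3 (map FFFF.....)
[7] create(b) — a=0,1,2,3 b=4 (map FFFFF....)
[8] append(a, 1) — a=0,1,2,3,5 b=4 (map FFFFFF...)
[9] append(a, 3) — a=0,1,2,3,5,6,7,8 b=4 (map FFFFFFFFF)
[10] unlink(a) — b=4 (map ....F....)
[11] unlink(b) —  (map .........)
[12] create(b) — b=0 (map F........)

bitmap = F........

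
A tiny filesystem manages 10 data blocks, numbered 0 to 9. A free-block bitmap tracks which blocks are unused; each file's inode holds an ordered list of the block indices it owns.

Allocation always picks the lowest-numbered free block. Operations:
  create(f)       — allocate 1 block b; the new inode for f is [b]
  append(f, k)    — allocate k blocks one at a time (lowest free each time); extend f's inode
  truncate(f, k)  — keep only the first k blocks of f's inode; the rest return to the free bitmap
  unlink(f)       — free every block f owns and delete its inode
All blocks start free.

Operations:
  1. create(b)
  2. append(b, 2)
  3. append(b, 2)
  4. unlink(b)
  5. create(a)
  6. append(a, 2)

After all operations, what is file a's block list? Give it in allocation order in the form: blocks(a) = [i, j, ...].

blocks(a) = [0, 1, 2]

after create(b) → b:[0]  free=[F.........]
after append(b, 2) → b:[0, 1, 2]  free=[FFF.......]
after append(b, 2) → b:[0, 1, 2, 3, 4]  free=[FFFFF.....]
after unlink(b) →   free=[..........]
after create(a) → a:[0]  free=[F.........]
after append(a, 2) → a:[0, 1, 2]  free=[FFF.......]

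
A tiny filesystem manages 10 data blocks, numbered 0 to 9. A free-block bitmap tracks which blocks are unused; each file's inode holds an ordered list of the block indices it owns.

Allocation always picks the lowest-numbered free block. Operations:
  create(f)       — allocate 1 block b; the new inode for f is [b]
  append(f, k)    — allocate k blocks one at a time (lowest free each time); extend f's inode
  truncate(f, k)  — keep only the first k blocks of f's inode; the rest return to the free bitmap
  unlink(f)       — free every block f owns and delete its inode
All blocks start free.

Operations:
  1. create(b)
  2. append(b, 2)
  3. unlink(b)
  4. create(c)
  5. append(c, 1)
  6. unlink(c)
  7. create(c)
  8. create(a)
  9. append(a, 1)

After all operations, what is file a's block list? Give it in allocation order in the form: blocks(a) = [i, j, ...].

blocks(a) = [1, 2]

[1] create(b) — b=0 (map F.........)
[2] append(b, 2) — b=0,1,2 (map FFF.......)
[3] unlink(b) —  (map ..........)
[4] create(c) — c=0 (map F.........)
[5] append(c, 1) — c=0,1 (map FF........)
[6] unlink(c) —  (map ..........)
[7] create(c) — c=0 (map F.........)
[8] create(a) — a=1 c=0 (map FF........)
[9] append(a, 1) — a=1,2 c=0 (map FFF.......)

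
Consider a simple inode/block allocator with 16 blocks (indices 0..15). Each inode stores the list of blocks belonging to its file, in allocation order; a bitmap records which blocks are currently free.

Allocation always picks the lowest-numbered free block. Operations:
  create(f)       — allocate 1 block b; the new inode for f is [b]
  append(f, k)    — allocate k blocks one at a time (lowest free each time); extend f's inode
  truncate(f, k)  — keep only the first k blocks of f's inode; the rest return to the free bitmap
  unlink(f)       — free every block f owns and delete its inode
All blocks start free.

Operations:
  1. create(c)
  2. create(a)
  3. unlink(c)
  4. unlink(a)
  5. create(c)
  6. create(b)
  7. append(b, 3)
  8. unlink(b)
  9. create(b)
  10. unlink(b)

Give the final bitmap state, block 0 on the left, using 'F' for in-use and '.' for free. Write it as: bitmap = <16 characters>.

after create(c) → c:[0]  free=[F...............]
after create(a) → a:[1], c:[0]  free=[FF..............]
after unlink(c) → a:[1]  free=[.F..............]
after unlink(a) →   free=[................]
after create(c) → c:[0]  free=[F...............]
after create(b) → b:[1], c:[0]  free=[FF..............]
after append(b, 3) → b:[1, 2, 3, 4], c:[0]  free=[FFFFF...........]
after unlink(b) → c:[0]  free=[F...............]
after create(b) → b:[1], c:[0]  free=[FF..............]
after unlink(b) → c:[0]  free=[F...............]

bitmap = F...............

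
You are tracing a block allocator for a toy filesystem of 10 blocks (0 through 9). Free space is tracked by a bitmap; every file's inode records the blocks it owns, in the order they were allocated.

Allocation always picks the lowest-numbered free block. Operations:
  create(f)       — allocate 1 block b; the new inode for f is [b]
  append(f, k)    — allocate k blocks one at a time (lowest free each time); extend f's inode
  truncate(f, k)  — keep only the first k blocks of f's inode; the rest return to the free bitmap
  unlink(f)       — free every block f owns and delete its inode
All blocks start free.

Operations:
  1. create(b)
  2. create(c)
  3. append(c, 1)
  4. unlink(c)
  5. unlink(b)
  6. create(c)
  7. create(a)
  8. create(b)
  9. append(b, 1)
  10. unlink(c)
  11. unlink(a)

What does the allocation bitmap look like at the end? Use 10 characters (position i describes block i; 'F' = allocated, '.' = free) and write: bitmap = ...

bitmap = ..FF......

after create(b) → b:[0]  free=[F.........]
after create(c) → b:[0], c:[1]  free=[FF........]
after append(c, 1) → b:[0], c:[1, 2]  free=[FFF.......]
after unlink(c) → b:[0]  free=[F.........]
after unlink(b) →   free=[..........]
after create(c) → c:[0]  free=[F.........]
after create(a) → a:[1], c:[0]  free=[FF........]
after create(b) → a:[1], b:[2], c:[0]  free=[FFF.......]
after append(b, 1) → a:[1], b:[2, 3], c:[0]  free=[FFFF......]
after unlink(c) → a:[1], b:[2, 3]  free=[.FFF......]
after unlink(a) → b:[2, 3]  free=[..FF......]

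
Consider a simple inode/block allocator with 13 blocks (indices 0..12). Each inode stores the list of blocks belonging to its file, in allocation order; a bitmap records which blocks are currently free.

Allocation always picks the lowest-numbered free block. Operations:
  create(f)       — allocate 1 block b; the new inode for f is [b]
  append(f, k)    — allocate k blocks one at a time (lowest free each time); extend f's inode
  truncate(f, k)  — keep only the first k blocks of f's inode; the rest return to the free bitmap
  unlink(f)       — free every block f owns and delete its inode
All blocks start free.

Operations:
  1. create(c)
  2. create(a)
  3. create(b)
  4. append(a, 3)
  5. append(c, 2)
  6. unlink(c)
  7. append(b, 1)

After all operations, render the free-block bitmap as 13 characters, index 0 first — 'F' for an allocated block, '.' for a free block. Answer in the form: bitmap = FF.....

[1] create(c) — c=0 (map F............)
[2] create(a) — a=1 c=0 (map FF...........)
[3] create(b) — a=1 b=2 c=0 (map FFF..........)
[4] append(a, 3) — a=1,3,4,5 b=2 c=0 (map FFFFFF.......)
[5] append(c, 2) — a=1,3,4,5 b=2 c=0,6,7 (map FFFFFFFF.....)
[6] unlink(c) — a=1,3,4,5 b=2 (map .FFFFF.......)
[7] append(b, 1) — a=1,3,4,5 b=2,0 (map FFFFFF.......)

bitmap = FFFFFF.......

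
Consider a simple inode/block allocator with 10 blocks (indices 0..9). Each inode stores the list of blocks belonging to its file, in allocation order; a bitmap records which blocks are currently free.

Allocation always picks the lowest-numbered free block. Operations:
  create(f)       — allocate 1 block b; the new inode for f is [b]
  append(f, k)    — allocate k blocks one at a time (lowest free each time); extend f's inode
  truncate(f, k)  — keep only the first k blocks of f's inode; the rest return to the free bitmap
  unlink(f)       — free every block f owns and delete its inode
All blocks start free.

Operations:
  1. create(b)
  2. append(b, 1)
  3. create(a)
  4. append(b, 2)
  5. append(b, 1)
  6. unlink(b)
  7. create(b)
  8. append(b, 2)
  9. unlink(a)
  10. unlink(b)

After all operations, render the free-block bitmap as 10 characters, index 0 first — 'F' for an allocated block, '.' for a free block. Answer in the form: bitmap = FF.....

bitmap = ..........

[1] create(b) — b=0 (map F.........)
[2] append(b, 1) — b=0,1 (map FF........)
[3] create(a) — a=2 b=0,1 (map FFF.......)
[4] append(b, 2) — a=2 b=0,1,3,4 (map FFFFF.....)
[5] append(b, 1) — a=2 b=0,1,3,4,5 (map FFFFFF....)
[6] unlink(b) — a=2 (map ..F.......)
[7] create(b) — a=2 b=0 (map F.F.......)
[8] append(b, 2) — a=2 b=0,1,3 (map FFFF......)
[9] unlink(a) — b=0,1,3 (map FF.F......)
[10] unlink(b) —  (map ..........)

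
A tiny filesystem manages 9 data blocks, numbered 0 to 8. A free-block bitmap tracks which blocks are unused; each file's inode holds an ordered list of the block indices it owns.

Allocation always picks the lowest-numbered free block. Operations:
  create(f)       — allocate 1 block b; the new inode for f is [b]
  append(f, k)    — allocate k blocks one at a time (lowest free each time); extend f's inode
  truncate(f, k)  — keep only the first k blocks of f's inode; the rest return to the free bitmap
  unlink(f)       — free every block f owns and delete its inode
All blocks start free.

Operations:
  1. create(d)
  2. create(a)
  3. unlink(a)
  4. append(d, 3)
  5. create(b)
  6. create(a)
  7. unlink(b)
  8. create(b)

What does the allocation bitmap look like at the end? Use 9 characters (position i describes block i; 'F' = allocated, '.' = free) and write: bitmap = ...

create(d): bitmap=F........ | d=[0]
create(a): bitmap=FF....... | a=[1] d=[0]
unlink(a): bitmap=F........ | d=[0]
append(d, 3): bitmap=FFFF..... | d=[0, 1, 2, 3]
create(b): bitmap=FFFFF.... | b=[4] d=[0, 1, 2, 3]
create(a): bitmap=FFFFFF... | a=[5] b=[4] d=[0, 1, 2, 3]
unlink(b): bitmap=FFFF.F... | a=[5] d=[0, 1, 2, 3]
create(b): bitmap=FFFFFF... | a=[5] b=[4] d=[0, 1, 2, 3]

bitmap = FFFFFF...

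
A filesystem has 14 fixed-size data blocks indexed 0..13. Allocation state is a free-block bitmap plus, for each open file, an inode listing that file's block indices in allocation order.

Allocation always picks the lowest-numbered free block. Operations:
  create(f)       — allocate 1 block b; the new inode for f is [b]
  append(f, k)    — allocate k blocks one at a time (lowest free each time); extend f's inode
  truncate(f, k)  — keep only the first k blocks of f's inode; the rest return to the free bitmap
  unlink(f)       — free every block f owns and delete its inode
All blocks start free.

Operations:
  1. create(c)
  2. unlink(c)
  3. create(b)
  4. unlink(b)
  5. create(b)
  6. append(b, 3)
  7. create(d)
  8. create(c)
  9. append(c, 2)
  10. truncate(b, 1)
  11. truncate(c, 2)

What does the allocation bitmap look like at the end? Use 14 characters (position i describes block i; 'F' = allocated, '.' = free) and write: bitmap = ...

bitmap = F...FFF.......

after create(c) → c:[0]  free=[F.............]
after unlink(c) →   free=[..............]
after create(b) → b:[0]  free=[F.............]
after unlink(b) →   free=[..............]
after create(b) → b:[0]  free=[F.............]
after append(b, 3) → b:[0, 1, 2, 3]  free=[FFFF..........]
after create(d) → b:[0, 1, 2, 3], d:[4]  free=[FFFFF.........]
after create(c) → b:[0, 1, 2, 3], c:[5], d:[4]  free=[FFFFFF........]
after append(c, 2) → b:[0, 1, 2, 3], c:[5, 6, 7], d:[4]  free=[FFFFFFFF......]
after truncate(b, 1) → b:[0], c:[5, 6, 7], d:[4]  free=[F...FFFF......]
after truncate(c, 2) → b:[0], c:[5, 6], d:[4]  free=[F...FFF.......]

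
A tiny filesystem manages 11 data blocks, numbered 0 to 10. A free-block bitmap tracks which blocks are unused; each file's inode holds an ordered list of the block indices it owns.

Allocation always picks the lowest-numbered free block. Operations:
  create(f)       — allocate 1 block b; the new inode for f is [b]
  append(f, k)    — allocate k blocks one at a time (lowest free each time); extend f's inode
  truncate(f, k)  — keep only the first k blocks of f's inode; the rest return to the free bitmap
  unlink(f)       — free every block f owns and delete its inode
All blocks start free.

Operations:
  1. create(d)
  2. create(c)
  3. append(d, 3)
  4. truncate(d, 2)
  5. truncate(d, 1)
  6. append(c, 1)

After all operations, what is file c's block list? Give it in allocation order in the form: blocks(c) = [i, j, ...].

blocks(c) = [1, 2]

create(d): bitmap=F.......... | d=[0]
create(c): bitmap=FF......... | c=[1] d=[0]
append(d, 3): bitmap=FFFFF...... | c=[1] d=[0, 2, 3, 4]
truncate(d, 2): bitmap=FFF........ | c=[1] d=[0, 2]
truncate(d, 1): bitmap=FF......... | c=[1] d=[0]
append(c, 1): bitmap=FFF........ | c=[1, 2] d=[0]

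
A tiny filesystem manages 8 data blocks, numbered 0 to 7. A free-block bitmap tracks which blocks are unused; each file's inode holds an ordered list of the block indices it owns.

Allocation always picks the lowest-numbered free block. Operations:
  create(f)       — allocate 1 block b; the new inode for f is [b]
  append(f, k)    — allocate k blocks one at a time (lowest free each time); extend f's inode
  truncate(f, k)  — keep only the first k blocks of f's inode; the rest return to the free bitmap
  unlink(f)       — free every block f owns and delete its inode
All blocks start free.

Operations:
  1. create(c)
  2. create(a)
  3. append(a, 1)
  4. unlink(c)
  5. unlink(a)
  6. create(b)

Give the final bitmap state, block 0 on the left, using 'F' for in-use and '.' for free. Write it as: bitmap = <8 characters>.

[1] create(c) — c=0 (map F.......)
[2] create(a) — a=1 c=0 (map FF......)
[3] append(a, 1) — a=1,2 c=0 (map FFF.....)
[4] unlink(c) — a=1,2 (map .FF.....)
[5] unlink(a) —  (map ........)
[6] create(b) — b=0 (map F.......)

bitmap = F.......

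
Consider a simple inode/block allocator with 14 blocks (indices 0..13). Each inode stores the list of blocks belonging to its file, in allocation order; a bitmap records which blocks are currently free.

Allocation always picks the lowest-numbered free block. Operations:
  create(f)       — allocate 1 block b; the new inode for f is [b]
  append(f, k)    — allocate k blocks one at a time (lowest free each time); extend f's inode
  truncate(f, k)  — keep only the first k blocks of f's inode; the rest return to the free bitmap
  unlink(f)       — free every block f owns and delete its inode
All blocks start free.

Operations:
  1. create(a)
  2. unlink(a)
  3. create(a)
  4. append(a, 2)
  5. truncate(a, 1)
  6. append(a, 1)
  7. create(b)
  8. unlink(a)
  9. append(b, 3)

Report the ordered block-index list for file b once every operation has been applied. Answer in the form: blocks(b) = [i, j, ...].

after create(a) → a:[0]  free=[F.............]
after unlink(a) →   free=[..............]
after create(a) → a:[0]  free=[F.............]
after append(a, 2) → a:[0, 1, 2]  free=[FFF...........]
after truncate(a, 1) → a:[0]  free=[F.............]
after append(a, 1) → a:[0, 1]  free=[FF............]
after create(b) → a:[0, 1], b:[2]  free=[FFF...........]
after unlink(a) → b:[2]  free=[..F...........]
after append(b, 3) → b:[2, 0, 1, 3]  free=[FFFF..........]

blocks(b) = [2, 0, 1, 3]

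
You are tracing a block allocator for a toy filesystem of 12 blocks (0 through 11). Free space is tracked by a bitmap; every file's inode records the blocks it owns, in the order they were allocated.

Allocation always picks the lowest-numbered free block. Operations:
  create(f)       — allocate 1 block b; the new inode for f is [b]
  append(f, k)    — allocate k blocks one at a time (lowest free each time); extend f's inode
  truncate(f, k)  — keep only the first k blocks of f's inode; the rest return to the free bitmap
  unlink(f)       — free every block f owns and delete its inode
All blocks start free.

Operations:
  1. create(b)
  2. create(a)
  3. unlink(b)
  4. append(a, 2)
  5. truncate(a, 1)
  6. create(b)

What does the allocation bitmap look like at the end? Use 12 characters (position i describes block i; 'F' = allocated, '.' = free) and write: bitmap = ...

after create(b) → b:[0]  free=[F...........]
after create(a) → a:[1], b:[0]  free=[FF..........]
after unlink(b) → a:[1]  free=[.F..........]
after append(a, 2) → a:[1, 0, 2]  free=[FFF.........]
after truncate(a, 1) → a:[1]  free=[.F..........]
after create(b) → a:[1], b:[0]  free=[FF..........]

bitmap = FF..........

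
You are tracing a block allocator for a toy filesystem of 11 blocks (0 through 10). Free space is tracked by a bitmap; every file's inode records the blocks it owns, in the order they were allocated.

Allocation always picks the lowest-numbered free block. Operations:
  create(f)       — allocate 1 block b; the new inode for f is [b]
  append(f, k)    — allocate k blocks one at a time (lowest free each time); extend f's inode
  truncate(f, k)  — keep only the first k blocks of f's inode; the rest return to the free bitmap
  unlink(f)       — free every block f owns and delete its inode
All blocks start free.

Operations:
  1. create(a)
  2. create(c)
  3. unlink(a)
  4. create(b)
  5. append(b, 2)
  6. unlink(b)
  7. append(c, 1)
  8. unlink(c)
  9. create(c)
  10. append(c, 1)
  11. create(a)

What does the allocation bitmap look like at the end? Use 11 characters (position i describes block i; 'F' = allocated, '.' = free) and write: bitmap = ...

create(a): bitmap=F.......... | a=[0]
create(c): bitmap=FF......... | a=[0] c=[1]
unlink(a): bitmap=.F......... | c=[1]
create(b): bitmap=FF......... | b=[0] c=[1]
append(b, 2): bitmap=FFFF....... | b=[0, 2, 3] c=[1]
unlink(b): bitmap=.F......... | c=[1]
append(c, 1): bitmap=FF......... | c=[1, 0]
unlink(c): bitmap=........... | 
create(c): bitmap=F.......... | c=[0]
append(c, 1): bitmap=FF......... | c=[0, 1]
create(a): bitmap=FFF........ | a=[2] c=[0, 1]

bitmap = FFF........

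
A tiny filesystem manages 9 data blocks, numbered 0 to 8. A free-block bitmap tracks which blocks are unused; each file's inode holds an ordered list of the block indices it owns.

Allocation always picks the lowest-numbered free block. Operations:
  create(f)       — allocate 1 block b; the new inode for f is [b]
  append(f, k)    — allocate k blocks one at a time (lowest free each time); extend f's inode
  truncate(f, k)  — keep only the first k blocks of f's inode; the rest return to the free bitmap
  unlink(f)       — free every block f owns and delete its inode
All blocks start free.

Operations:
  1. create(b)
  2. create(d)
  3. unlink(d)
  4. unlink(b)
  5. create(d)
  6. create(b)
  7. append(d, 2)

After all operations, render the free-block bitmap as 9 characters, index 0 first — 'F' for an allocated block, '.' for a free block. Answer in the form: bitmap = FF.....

bitmap = FFFF.....

create(b): bitmap=F........ | b=[0]
create(d): bitmap=FF....... | b=[0] d=[1]
unlink(d): bitmap=F........ | b=[0]
unlink(b): bitmap=......... | 
create(d): bitmap=F........ | d=[0]
create(b): bitmap=FF....... | b=[1] d=[0]
append(d, 2): bitmap=FFFF..... | b=[1] d=[0, 2, 3]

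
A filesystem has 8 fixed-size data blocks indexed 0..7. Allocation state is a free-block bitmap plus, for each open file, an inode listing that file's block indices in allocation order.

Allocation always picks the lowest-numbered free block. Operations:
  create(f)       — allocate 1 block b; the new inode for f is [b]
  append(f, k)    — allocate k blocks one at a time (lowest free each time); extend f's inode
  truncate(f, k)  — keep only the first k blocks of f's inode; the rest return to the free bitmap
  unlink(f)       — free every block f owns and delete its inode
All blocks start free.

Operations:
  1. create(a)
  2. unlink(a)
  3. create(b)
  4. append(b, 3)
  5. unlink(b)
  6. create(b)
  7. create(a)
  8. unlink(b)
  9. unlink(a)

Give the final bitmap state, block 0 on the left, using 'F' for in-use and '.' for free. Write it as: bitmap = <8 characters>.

bitmap = ........

[1] create(a) — a=0 (map F.......)
[2] unlink(a) —  (map ........)
[3] create(b) — b=0 (map F.......)
[4] append(b, 3) — b=0,1,2,3 (map FFFF....)
[5] unlink(b) —  (map ........)
[6] create(b) — b=0 (map F.......)
[7] create(a) — a=1 b=0 (map FF......)
[8] unlink(b) — a=1 (map .F......)
[9] unlink(a) —  (map ........)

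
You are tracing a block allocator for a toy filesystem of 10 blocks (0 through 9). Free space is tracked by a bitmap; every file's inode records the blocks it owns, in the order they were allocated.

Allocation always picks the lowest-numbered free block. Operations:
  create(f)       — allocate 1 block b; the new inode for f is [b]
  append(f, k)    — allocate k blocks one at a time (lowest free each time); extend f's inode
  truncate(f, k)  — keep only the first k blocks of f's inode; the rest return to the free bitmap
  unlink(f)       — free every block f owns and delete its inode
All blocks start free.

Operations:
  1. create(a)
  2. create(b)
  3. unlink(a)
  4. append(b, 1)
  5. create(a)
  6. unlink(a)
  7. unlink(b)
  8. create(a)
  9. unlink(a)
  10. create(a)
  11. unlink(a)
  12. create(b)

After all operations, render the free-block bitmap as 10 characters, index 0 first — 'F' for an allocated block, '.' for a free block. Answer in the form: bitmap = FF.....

[1] create(a) — a=0 (map F.........)
[2] create(b) — a=0 b=1 (map FF........)
[3] unlink(a) — b=1 (map .F........)
[4] append(b, 1) — b=1,0 (map FF........)
[5] create(a) — a=2 b=1,0 (map FFF.......)
[6] unlink(a) — b=1,0 (map FF........)
[7] unlink(b) —  (map ..........)
[8] create(a) — a=0 (map F.........)
[9] unlink(a) —  (map ..........)
[10] create(a) — a=0 (map F.........)
[11] unlink(a) —  (map ..........)
[12] create(b) — b=0 (map F.........)

bitmap = F.........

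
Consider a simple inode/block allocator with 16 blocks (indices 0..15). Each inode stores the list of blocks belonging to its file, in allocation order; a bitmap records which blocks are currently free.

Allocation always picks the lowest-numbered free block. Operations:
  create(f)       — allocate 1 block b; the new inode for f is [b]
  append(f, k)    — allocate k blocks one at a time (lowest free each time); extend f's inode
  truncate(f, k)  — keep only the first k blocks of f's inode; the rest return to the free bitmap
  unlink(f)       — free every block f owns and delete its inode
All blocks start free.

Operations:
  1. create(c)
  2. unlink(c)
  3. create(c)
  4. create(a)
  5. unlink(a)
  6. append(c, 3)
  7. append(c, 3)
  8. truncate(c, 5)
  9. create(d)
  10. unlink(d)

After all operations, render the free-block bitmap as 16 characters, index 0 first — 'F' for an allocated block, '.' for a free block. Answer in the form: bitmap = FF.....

create(c): bitmap=F............... | c=[0]
unlink(c): bitmap=................ | 
create(c): bitmap=F............... | c=[0]
create(a): bitmap=FF.............. | a=[1] c=[0]
unlink(a): bitmap=F............... | c=[0]
append(c, 3): bitmap=FFFF............ | c=[0, 1, 2, 3]
append(c, 3): bitmap=FFFFFFF......... | c=[0, 1, 2, 3, 4, 5, 6]
truncate(c, 5): bitmap=FFFFF........... | c=[0, 1, 2, 3, 4]
create(d): bitmap=FFFFFF.......... | c=[0, 1, 2, 3, 4] d=[5]
unlink(d): bitmap=FFFFF........... | c=[0, 1, 2, 3, 4]

bitmap = FFFFF...........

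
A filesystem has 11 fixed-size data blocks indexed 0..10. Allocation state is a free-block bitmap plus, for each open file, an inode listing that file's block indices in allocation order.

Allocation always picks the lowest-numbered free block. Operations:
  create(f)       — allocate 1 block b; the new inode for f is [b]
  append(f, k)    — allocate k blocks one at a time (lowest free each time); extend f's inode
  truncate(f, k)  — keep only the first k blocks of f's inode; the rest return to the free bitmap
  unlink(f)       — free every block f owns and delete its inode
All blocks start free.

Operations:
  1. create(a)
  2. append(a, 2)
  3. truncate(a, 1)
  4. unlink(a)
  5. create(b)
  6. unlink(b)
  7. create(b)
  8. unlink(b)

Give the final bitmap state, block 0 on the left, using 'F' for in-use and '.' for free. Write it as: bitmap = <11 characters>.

bitmap = ...........

create(a): bitmap=F.......... | a=[0]
append(a, 2): bitmap=FFF........ | a=[0, 1, 2]
truncate(a, 1): bitmap=F.......... | a=[0]
unlink(a): bitmap=........... | 
create(b): bitmap=F.......... | b=[0]
unlink(b): bitmap=........... | 
create(b): bitmap=F.......... | b=[0]
unlink(b): bitmap=........... | 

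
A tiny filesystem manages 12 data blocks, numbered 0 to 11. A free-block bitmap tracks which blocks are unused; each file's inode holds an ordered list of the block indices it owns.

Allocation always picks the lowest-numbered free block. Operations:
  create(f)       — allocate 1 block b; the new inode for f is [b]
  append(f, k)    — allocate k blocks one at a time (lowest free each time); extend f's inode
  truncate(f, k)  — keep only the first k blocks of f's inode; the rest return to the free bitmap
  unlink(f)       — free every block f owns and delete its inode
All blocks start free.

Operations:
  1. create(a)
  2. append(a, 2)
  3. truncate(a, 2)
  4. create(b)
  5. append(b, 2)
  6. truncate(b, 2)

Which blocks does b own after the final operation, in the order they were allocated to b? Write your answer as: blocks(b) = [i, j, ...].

blocks(b) = [2, 3]

create(a): bitmap=F........... | a=[0]
append(a, 2): bitmap=FFF......... | a=[0, 1, 2]
truncate(a, 2): bitmap=FF.......... | a=[0, 1]
create(b): bitmap=FFF......... | a=[0, 1] b=[2]
append(b, 2): bitmap=FFFFF....... | a=[0, 1] b=[2, 3, 4]
truncate(b, 2): bitmap=FFFF........ | a=[0, 1] b=[2, 3]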